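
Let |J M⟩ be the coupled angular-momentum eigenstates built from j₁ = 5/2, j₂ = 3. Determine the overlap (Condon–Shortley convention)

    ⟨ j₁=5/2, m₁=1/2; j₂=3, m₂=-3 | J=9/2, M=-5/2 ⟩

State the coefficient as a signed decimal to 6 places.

j₁+j₂−J=1  J+j₁−j₂=4  J−j₁+j₂=5  j₁+j₂+J+1=11
(j₁±m₁, j₂±m₂, J±M) = (3,2,0,6,2,7)
P² = 691200/11
sum k=0..0:
  [0] +1/480 = 1/480
S = 1/480
C² = P²·S² = 3/11 ; C = +0.522233

+√(3/11) ≈ +0.522233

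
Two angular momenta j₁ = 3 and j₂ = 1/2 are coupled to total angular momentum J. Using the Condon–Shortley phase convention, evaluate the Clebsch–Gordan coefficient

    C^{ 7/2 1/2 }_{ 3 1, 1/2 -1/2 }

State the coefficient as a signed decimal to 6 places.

√[8·0!6!1!/8! · 4!2!0!1!4!3!] = √(6912/7)
  +(−1)^0/∏(0,0,2,0,4,1)! = 1/48  (running 1/48)
⟨..|..⟩ = √(6912/7)·(1/48) = +0.654654

+√(3/7) = +0.654654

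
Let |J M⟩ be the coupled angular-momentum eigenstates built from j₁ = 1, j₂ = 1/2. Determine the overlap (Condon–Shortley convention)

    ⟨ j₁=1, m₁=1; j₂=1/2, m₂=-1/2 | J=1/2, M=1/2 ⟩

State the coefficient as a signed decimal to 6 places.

+0.816497  (= +√(2/3))

j₁+j₂−J=1  J+j₁−j₂=1  J−j₁+j₂=0  j₁+j₂+J+1=3
(j₁±m₁, j₂±m₂, J±M) = (2,0,0,1,1,0)
P² = 2/3
sum k=0..0:
  [0] +1/1 = 1
S = 1
C² = P²·S² = 2/3 ; C = +0.816497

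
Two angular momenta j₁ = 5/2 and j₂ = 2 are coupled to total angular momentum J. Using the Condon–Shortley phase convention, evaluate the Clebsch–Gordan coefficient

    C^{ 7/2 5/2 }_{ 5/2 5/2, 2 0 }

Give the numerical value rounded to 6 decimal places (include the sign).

triangle: 1!·4!·3!/9! = 144/362880
(j±m)!: 5!·0!·2!·2!·6!·1! = 345600
prefactor² = (2J+1)·Δ·N² = 7680/7
  k=0: +1/(0!·1!·0!·2!·4!·1!) = 1/48
Σ = 1/48  ⇒  CG² = 7680/7·1/48² = 10/21
CG = +√(10/21) = +0.690066

+0.690066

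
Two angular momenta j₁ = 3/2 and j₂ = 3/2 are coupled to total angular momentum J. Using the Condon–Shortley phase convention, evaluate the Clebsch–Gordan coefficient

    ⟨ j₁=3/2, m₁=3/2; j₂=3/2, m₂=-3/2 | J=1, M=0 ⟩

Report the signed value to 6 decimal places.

√[3·2!1!1!/5! · 3!0!0!3!1!1!] = √(9/5)
  +(−1)^0/∏(0,2,0,0,1,1)! = 1/2  (running 1/2)
⟨..|..⟩ = √(9/5)·(1/2) = +0.670820

+0.670820  (= +√(9/20))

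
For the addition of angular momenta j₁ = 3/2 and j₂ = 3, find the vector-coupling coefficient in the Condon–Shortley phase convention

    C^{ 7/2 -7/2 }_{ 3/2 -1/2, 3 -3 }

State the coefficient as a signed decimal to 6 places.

+√(2/3) = +0.816497

j₁+j₂−J=1  J+j₁−j₂=2  J−j₁+j₂=5  j₁+j₂+J+1=9
(j₁±m₁, j₂±m₂, J±M) = (1,2,0,6,0,7)
P² = 38400
sum k=0..0:
  [0] +1/240 = 1/240
S = 1/240
C² = P²·S² = 2/3 ; C = +0.816497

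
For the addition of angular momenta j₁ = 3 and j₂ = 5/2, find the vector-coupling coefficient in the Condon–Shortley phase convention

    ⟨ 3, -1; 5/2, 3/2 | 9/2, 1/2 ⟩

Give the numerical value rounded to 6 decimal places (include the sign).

−√(35/99) = -0.594588

j₁+j₂−J=1  J+j₁−j₂=5  J−j₁+j₂=4  j₁+j₂+J+1=11
(j₁±m₁, j₂±m₂, J±M) = (2,4,4,1,5,4)
P² = 184320/77
sum k=0..1:
  [0] +1/576 = 1/576
  [1] −1/72 = -1/72
S = -7/576
C² = P²·S² = 35/99 ; C = -0.594588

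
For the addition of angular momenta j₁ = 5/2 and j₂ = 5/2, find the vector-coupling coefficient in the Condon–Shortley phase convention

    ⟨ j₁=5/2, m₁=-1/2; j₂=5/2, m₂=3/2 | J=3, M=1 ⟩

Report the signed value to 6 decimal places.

triangle: 2!·3!·3!/9! = 72/362880
(j±m)!: 2!·3!·4!·1!·4!·2! = 13824
prefactor² = (2J+1)·Δ·N² = 96/5
  k=1: −1/(1!·1!·2!·3!·1!·0!) = -1/12
  k=2: +1/(2!·0!·1!·2!·2!·1!) = 1/8
Σ = 1/24  ⇒  CG² = 96/5·1/24² = 1/30
CG = +√(1/30) = +0.182574

+0.182574  (= +√(1/30))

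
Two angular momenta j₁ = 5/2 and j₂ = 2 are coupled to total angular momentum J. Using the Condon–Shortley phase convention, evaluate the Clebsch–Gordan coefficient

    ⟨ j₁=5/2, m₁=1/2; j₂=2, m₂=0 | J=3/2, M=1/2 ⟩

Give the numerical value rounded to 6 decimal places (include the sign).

√[4·3!2!1!/7! · 3!2!2!2!2!1!] = √(32/35)
  +(−1)^1/∏(1,2,1,1,1,0)! = -1/2  (running -1/2)
  +(−1)^2/∏(2,1,0,0,2,1)! = 1/4  (running -1/4)
⟨..|..⟩ = √(32/35)·(-1/4) = -0.239046

-0.239046  (= −√(2/35))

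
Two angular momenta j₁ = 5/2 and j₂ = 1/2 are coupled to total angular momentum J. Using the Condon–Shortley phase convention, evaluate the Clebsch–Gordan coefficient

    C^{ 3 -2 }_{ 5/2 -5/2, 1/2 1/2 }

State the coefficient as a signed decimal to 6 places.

triangle: 0!*5!*1!/7! = 120/5040
(j±m)!: 0!*5!*1!*0!*1!*5! = 14400
prefactor² = (2J+1)*Δ*N² = 2400
  k=0: +1/(0!*0!*5!*1!*0!*0!) = 1/120
Σ = 1/120  ⇒  CG² = 2400*1/120² = 1/6
CG = +√(1/6) = +0.408248

+0.408248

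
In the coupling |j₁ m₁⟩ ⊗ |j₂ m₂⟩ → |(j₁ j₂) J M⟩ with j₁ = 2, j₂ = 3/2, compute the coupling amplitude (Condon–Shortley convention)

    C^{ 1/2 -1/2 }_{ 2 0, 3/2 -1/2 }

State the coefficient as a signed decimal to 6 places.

-0.447214  (= −√(1/5))

√[2·3!1!0!/5! · 2!2!1!2!0!1!] = √(4/5)
  +(−1)^1/∏(1,2,1,0,0,0)! = -1/2  (running -1/2)
⟨..|..⟩ = √(4/5)·(-1/2) = -0.447214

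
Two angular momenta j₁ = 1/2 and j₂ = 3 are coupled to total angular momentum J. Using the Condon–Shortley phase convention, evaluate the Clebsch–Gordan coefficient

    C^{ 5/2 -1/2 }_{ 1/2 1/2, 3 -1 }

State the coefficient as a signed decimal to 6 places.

√[6·1!0!5!/7! · 1!0!2!4!2!3!] = √(576/7)
  +(−1)^0/∏(0,1,0,2,0,3)! = 1/12  (running 1/12)
⟨..|..⟩ = √(576/7)·(1/12) = +0.755929

+0.755929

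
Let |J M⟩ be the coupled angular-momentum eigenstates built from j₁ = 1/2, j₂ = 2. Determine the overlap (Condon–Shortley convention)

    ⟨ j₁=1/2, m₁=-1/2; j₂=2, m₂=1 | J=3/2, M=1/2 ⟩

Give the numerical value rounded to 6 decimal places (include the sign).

triangle: 1!×0!×3!/5! = 6/120
(j±m)!: 0!×1!×3!×1!×2!×1! = 12
prefactor² = (2J+1)×Δ×N² = 12/5
  k=1: −1/(1!×0!×0!×2!×0!×1!) = -1/2
Σ = -1/2  ⇒  CG² = 12/5×(-1/2)² = 3/5
CG = −√(3/5) = -0.774597

−√(3/5) ≈ -0.774597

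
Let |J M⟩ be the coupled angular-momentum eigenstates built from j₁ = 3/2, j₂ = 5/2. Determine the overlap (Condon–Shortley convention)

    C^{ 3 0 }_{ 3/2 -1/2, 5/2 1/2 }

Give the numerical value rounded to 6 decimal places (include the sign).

-0.447214

√[7·1!2!4!/8! · 1!2!3!2!3!3!] = √(36/5)
  +(−1)^0/∏(0,1,2,3,0,1)! = 1/12  (running 1/12)
  +(−1)^1/∏(1,0,1,2,1,2)! = -1/4  (running -1/6)
⟨..|..⟩ = √(36/5)·(-1/6) = -0.447214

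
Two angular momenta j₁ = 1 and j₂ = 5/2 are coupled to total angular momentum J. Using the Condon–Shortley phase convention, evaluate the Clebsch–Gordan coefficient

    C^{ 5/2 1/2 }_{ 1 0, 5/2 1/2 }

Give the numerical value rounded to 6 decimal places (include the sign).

triangle: 1!*1!*4!/7! = 24/5040
(j±m)!: 1!*1!*3!*2!*3!*2! = 144
prefactor² = (2J+1)*Δ*N² = 144/35
  k=0: +1/(0!*1!*1!*3!*0!*1!) = 1/6
  k=1: −1/(1!*0!*0!*2!*1!*2!) = -1/4
Σ = -1/12  ⇒  CG² = 144/35*(-1/12)² = 1/35
CG = −√(1/35) = -0.169031

−√(1/35) ≈ -0.169031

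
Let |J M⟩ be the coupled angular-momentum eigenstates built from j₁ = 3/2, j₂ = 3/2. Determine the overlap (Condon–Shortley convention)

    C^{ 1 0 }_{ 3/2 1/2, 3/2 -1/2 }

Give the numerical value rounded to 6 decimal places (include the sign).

√[3·2!1!1!/5! · 2!1!1!2!1!1!] = √(1/5)
  +(−1)^0/∏(0,2,1,1,0,0)! = 1/2  (running 1/2)
  +(−1)^1/∏(1,1,0,0,1,1)! = -1  (running -1/2)
⟨..|..⟩ = √(1/5)·(-1/2) = -0.223607

-0.223607  (= −√(1/20))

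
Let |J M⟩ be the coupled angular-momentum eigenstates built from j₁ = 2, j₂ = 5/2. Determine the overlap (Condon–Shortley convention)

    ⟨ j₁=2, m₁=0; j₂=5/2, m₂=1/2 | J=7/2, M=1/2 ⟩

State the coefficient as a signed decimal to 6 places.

-0.195180  (= −√(4/105))

triangle: 1!·3!·4!/9! = 144/362880
(j±m)!: 2!·2!·3!·2!·4!·3! = 6912
prefactor² = (2J+1)·Δ·N² = 768/35
  k=0: +1/(0!·1!·2!·3!·1!·1!) = 1/12
  k=1: −1/(1!·0!·1!·2!·2!·2!) = -1/8
Σ = -1/24  ⇒  CG² = 768/35·(-1/24)² = 4/105
CG = −√(4/105) = -0.195180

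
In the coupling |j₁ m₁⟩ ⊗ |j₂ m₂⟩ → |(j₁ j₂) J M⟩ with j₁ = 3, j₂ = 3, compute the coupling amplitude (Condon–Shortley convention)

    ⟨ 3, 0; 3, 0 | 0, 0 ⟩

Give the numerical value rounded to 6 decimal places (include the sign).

√[1·6!0!0!/7! · 3!3!3!3!0!0!] = √(1296/7)
  +(−1)^3/∏(3,3,0,0,0,0)! = -1/36  (running -1/36)
⟨..|..⟩ = √(1296/7)·(-1/36) = -0.377964

−√(1/7) = -0.377964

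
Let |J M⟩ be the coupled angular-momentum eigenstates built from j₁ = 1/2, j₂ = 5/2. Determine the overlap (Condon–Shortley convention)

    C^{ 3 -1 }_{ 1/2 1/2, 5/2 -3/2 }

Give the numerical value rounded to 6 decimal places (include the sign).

+√(1/3) ≈ +0.577350

√[7·0!1!5!/7! · 1!0!1!4!2!4!] = √(192)
  +(−1)^0/∏(0,0,0,1,1,4)! = 1/24  (running 1/24)
⟨..|..⟩ = √(192)·(1/24) = +0.577350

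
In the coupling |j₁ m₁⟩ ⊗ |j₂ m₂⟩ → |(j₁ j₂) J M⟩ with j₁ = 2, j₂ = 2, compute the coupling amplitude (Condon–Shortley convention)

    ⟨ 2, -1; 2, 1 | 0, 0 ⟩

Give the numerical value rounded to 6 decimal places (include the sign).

−√(1/5) ≈ -0.447214

triangle: 4!·0!·0!/5! = 24/120
(j±m)!: 1!·3!·3!·1!·0!·0! = 36
prefactor² = (2J+1)·Δ·N² = 36/5
  k=3: −1/(3!·1!·0!·0!·0!·0!) = -1/6
Σ = -1/6  ⇒  CG² = 36/5·(-1/6)² = 1/5
CG = −√(1/5) = -0.447214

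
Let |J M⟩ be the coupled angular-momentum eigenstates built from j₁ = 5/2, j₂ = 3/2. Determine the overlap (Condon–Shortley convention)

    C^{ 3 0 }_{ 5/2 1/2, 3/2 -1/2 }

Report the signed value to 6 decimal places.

+√(1/5) ≈ +0.447214

j₁+j₂−J=1  J+j₁−j₂=4  J−j₁+j₂=2  j₁+j₂+J+1=8
(j₁±m₁, j₂±m₂, J±M) = (3,2,1,2,3,3)
P² = 36/5
sum k=0..1:
  [0] +1/4 = 1/4
  [1] −1/12 = -1/12
S = 1/6
C² = P²·S² = 1/5 ; C = +0.447214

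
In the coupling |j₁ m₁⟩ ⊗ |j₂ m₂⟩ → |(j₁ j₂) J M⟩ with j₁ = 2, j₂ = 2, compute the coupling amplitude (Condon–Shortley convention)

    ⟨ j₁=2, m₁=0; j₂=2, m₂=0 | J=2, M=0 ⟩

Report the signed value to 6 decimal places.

−√(2/7) ≈ -0.534522

triangle: 2!×2!×2!/7! = 8/5040
(j±m)!: 2!×2!×2!×2!×2!×2! = 64
prefactor² = (2J+1)×Δ×N² = 32/63
  k=0: +1/(0!×2!×2!×2!×0!×0!) = 1/8
  k=1: −1/(1!×1!×1!×1!×1!×1!) = -1
  k=2: +1/(2!×0!×0!×0!×2!×2!) = 1/8
Σ = -3/4  ⇒  CG² = 32/63×(-3/4)² = 2/7
CG = −√(2/7) = -0.534522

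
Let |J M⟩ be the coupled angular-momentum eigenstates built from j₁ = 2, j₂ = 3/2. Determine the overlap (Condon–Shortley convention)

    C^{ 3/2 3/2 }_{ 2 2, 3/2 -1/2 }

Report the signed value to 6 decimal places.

+0.632456  (= +√(2/5))

√[4·2!2!1!/6! · 4!0!1!2!3!0!] = √(32/5)
  +(−1)^0/∏(0,2,0,1,2,0)! = 1/4  (running 1/4)
⟨..|..⟩ = √(32/5)·(1/4) = +0.632456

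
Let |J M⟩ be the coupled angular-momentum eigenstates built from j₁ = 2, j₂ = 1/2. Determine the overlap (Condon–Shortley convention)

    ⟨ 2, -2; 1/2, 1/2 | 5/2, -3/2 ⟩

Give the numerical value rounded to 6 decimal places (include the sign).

j₁+j₂−J=0  J+j₁−j₂=4  J−j₁+j₂=1  j₁+j₂+J+1=6
(j₁±m₁, j₂±m₂, J±M) = (0,4,1,0,1,4)
P² = 576/5
sum k=0..0:
  [0] +1/24 = 1/24
S = 1/24
C² = P²·S² = 1/5 ; C = +0.447214

+√(1/5) = +0.447214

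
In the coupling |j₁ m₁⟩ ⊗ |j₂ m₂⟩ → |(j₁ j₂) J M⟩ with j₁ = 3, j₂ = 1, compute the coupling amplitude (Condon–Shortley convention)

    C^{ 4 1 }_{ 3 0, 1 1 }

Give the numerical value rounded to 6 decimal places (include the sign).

+√(5/14) = +0.597614

j₁+j₂−J=0  J+j₁−j₂=6  J−j₁+j₂=2  j₁+j₂+J+1=9
(j₁±m₁, j₂±m₂, J±M) = (3,3,2,0,5,3)
P² = 12960/7
sum k=0..0:
  [0] +1/72 = 1/72
S = 1/72
C² = P²·S² = 5/14 ; C = +0.597614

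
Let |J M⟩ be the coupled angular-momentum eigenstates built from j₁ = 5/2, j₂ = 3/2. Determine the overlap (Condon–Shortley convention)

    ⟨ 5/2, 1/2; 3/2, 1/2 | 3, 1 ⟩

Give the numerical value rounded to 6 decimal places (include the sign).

j₁+j₂−J=1  J+j₁−j₂=4  J−j₁+j₂=2  j₁+j₂+J+1=8
(j₁±m₁, j₂±m₂, J±M) = (3,2,2,1,4,2)
P² = 48/5
sum k=0..1:
  [0] +1/8 = 1/8
  [1] −1/6 = -1/6
S = -1/24
C² = P²·S² = 1/60 ; C = -0.129099

−√(1/60) = -0.129099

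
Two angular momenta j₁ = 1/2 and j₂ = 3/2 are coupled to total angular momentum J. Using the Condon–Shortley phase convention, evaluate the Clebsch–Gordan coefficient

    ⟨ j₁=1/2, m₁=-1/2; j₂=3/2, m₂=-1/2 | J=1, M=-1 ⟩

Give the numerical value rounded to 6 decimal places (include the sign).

triangle: 1!×0!×2!/4! = 2/24
(j±m)!: 0!×1!×1!×2!×0!×2! = 4
prefactor² = (2J+1)×Δ×N² = 1
  k=1: −1/(1!×0!×0!×0!×0!×2!) = -1/2
Σ = -1/2  ⇒  CG² = 1×(-1/2)² = 1/4
CG = −√(1/4) = -0.500000

-0.500000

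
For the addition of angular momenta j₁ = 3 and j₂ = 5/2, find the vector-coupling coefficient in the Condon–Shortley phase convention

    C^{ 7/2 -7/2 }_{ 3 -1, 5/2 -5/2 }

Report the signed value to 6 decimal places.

+√(2/9) = +0.471405

√[8·2!4!3!/10! · 2!4!0!5!0!7!] = √(18432)
  +(−1)^0/∏(0,2,4,0,0,3)! = 1/288  (running 1/288)
⟨..|..⟩ = √(18432)·(1/288) = +0.471405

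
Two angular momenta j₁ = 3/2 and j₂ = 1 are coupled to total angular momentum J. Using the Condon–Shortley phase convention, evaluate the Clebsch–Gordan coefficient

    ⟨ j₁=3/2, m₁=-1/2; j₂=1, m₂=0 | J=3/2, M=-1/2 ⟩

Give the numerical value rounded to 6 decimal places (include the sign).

j₁+j₂−J=1  J+j₁−j₂=2  J−j₁+j₂=1  j₁+j₂+J+1=5
(j₁±m₁, j₂±m₂, J±M) = (1,2,1,1,1,2)
P² = 4/15
sum k=0..1:
  [0] +1/2 = 1/2
  [1] −1/1 = -1
S = -1/2
C² = P²·S² = 1/15 ; C = -0.258199

−√(1/15) = -0.258199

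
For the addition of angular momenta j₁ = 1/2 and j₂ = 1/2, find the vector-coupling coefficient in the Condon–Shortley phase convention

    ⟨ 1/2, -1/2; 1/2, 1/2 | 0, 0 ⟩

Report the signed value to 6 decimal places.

√[1·1!0!0!/2! · 0!1!1!0!0!0!] = √(1/2)
  +(−1)^1/∏(1,0,0,0,0,0)! = -1  (running -1)
⟨..|..⟩ = √(1/2)·(-1) = -0.707107

-0.707107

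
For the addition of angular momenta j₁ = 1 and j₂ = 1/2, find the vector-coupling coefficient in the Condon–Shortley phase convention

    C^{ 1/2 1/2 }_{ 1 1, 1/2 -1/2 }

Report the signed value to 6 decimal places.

j₁+j₂−J=1  J+j₁−j₂=1  J−j₁+j₂=0  j₁+j₂+J+1=3
(j₁±m₁, j₂±m₂, J±M) = (2,0,0,1,1,0)
P² = 2/3
sum k=0..0:
  [0] +1/1 = 1
S = 1
C² = P²·S² = 2/3 ; C = +0.816497

+0.816497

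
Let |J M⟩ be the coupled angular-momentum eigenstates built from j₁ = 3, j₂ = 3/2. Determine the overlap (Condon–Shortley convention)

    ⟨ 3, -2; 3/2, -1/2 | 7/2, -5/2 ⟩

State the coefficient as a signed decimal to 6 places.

−√(1/7) ≈ -0.377964

√[8·1!5!2!/9! · 1!5!1!2!1!6!] = √(6400/7)
  +(−1)^0/∏(0,1,5,1,0,1)! = 1/120  (running 1/120)
  +(−1)^1/∏(1,0,4,0,1,2)! = -1/48  (running -1/80)
⟨..|..⟩ = √(6400/7)·(-1/80) = -0.377964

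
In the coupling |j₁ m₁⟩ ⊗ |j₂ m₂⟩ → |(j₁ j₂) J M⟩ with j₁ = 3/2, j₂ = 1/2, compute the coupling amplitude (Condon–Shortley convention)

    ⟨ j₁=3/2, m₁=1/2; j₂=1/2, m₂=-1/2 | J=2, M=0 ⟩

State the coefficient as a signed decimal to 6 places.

j₁+j₂−J=0  J+j₁−j₂=3  J−j₁+j₂=1  j₁+j₂+J+1=5
(j₁±m₁, j₂±m₂, J±M) = (2,1,0,1,2,2)
P² = 2
sum k=0..0:
  [0] +1/2 = 1/2
S = 1/2
C² = P²·S² = 1/2 ; C = +0.707107

+0.707107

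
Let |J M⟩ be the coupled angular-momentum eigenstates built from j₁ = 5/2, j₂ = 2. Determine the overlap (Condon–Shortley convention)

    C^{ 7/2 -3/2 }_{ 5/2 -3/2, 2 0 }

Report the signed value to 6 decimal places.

triangle: 1!*4!*3!/9! = 144/362880
(j±m)!: 1!*4!*2!*2!*2!*5! = 23040
prefactor² = (2J+1)*Δ*N² = 512/7
  k=0: +1/(0!*1!*4!*2!*0!*1!) = 1/48
  k=1: −1/(1!*0!*3!*1!*1!*2!) = -1/12
Σ = -1/16  ⇒  CG² = 512/7*(-1/16)² = 2/7
CG = −√(2/7) = -0.534522

−√(2/7) = -0.534522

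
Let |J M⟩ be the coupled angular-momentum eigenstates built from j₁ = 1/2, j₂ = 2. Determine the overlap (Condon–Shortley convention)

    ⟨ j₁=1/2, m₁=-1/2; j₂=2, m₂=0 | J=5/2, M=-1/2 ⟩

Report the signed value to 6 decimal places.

√[6·0!1!4!/6! · 0!1!2!2!2!3!] = √(48/5)
  +(−1)^0/∏(0,0,1,2,0,2)! = 1/4  (running 1/4)
⟨..|..⟩ = √(48/5)·(1/4) = +0.774597

+√(3/5) = +0.774597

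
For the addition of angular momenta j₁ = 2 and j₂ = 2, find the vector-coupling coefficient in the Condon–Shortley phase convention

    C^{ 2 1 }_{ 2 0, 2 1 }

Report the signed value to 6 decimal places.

-0.267261

j₁+j₂−J=2  J+j₁−j₂=2  J−j₁+j₂=2  j₁+j₂+J+1=7
(j₁±m₁, j₂±m₂, J±M) = (2,2,3,1,3,1)
P² = 8/7
sum k=1..2:
  [1] −1/2 = -1/2
  [2] +1/4 = 1/4
S = -1/4
C² = P²·S² = 1/14 ; C = -0.267261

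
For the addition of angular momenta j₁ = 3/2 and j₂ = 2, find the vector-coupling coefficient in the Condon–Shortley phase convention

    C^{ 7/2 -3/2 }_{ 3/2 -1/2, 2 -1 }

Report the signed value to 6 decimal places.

+0.755929  (= +√(4/7))

j₁+j₂−J=0  J+j₁−j₂=3  J−j₁+j₂=4  j₁+j₂+J+1=8
(j₁±m₁, j₂±m₂, J±M) = (1,2,1,3,2,5)
P² = 576/7
sum k=0..0:
  [0] +1/12 = 1/12
S = 1/12
C² = P²·S² = 4/7 ; C = +0.755929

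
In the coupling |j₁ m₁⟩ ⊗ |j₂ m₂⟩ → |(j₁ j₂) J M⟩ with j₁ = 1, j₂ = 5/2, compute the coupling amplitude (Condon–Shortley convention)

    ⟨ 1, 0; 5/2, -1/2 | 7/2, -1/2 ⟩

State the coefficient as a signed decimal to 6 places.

j₁+j₂−J=0  J+j₁−j₂=2  J−j₁+j₂=5  j₁+j₂+J+1=8
(j₁±m₁, j₂±m₂, J±M) = (1,1,2,3,3,4)
P² = 576/7
sum k=0..0:
  [0] +1/12 = 1/12
S = 1/12
C² = P²·S² = 4/7 ; C = +0.755929

+√(4/7) = +0.755929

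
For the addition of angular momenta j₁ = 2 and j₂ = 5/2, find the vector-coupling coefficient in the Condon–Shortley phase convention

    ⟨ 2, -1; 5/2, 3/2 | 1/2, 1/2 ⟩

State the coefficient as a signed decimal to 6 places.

triangle: 4!·0!·1!/6! = 24/720
(j±m)!: 1!·3!·4!·1!·1!·0! = 144
prefactor² = (2J+1)·Δ·N² = 48/5
  k=3: −1/(3!·1!·0!·1!·0!·0!) = -1/6
Σ = -1/6  ⇒  CG² = 48/5·(-1/6)² = 4/15
CG = −√(4/15) = -0.516398

-0.516398  (= −√(4/15))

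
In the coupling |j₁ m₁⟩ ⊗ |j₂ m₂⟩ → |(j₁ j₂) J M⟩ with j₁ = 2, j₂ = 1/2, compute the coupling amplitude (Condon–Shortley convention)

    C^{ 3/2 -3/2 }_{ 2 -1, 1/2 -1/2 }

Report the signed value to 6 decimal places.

+√(1/5) = +0.447214

triangle: 1!*3!*0!/5! = 6/120
(j±m)!: 1!*3!*0!*1!*0!*3! = 36
prefactor² = (2J+1)*Δ*N² = 36/5
  k=0: +1/(0!*1!*3!*0!*0!*0!) = 1/6
Σ = 1/6  ⇒  CG² = 36/5*1/6² = 1/5
CG = +√(1/5) = +0.447214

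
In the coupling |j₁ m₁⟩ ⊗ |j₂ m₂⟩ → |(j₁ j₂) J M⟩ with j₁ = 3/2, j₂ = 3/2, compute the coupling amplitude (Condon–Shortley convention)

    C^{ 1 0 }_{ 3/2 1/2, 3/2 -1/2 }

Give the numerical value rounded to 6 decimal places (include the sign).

j₁+j₂−J=2  J+j₁−j₂=1  J−j₁+j₂=1  j₁+j₂+J+1=5
(j₁±m₁, j₂±m₂, J±M) = (2,1,1,2,1,1)
P² = 1/5
sum k=0..1:
  [0] +1/2 = 1/2
  [1] −1/1 = -1
S = -1/2
C² = P²·S² = 1/20 ; C = -0.223607

-0.223607  (= −√(1/20))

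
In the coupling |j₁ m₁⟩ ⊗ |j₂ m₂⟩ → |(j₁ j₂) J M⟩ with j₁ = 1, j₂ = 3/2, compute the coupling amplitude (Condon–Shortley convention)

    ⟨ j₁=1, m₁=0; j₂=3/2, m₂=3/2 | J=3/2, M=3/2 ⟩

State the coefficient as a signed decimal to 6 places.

-0.774597

√[4·1!1!2!/5! · 1!1!3!0!3!0!] = √(12/5)
  +(−1)^1/∏(1,0,0,2,1,0)! = -1/2  (running -1/2)
⟨..|..⟩ = √(12/5)·(-1/2) = -0.774597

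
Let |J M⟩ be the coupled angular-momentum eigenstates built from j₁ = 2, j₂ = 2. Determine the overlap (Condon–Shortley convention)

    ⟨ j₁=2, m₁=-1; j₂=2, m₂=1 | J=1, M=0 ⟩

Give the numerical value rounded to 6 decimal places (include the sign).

+0.316228  (= +√(1/10))

√[3·3!1!1!/6! · 1!3!3!1!1!1!] = √(9/10)
  +(−1)^2/∏(2,1,1,1,0,0)! = 1/2  (running 1/2)
  +(−1)^3/∏(3,0,0,0,1,1)! = -1/6  (running 1/3)
⟨..|..⟩ = √(9/10)·(1/3) = +0.316228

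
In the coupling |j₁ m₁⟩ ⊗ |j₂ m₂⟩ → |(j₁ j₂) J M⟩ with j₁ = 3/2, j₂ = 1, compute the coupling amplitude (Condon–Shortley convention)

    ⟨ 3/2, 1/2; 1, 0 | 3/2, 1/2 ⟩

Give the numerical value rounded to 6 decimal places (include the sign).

+0.258199

j₁+j₂−J=1  J+j₁−j₂=2  J−j₁+j₂=1  j₁+j₂+J+1=5
(j₁±m₁, j₂±m₂, J±M) = (2,1,1,1,2,1)
P² = 4/15
sum k=0..1:
  [0] +1/1 = 1
  [1] −1/2 = -1/2
S = 1/2
C² = P²·S² = 1/15 ; C = +0.258199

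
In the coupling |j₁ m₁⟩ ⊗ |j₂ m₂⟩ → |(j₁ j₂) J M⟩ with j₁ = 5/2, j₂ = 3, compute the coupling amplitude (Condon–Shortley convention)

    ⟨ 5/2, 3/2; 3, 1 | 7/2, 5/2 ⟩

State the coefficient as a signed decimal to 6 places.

j₁+j₂−J=2  J+j₁−j₂=3  J−j₁+j₂=4  j₁+j₂+J+1=10
(j₁±m₁, j₂±m₂, J±M) = (4,1,4,2,6,1)
P² = 18432/35
sum k=0..1:
  [0] +1/96 = 1/96
  [1] −1/36 = -1/36
S = -5/288
C² = P²·S² = 10/63 ; C = -0.398410

-0.398410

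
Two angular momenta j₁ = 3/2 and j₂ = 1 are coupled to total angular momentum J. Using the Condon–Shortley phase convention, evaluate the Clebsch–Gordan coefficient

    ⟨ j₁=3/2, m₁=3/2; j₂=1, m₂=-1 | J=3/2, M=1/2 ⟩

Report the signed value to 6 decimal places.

triangle: 1!×2!×1!/5! = 2/120
(j±m)!: 3!×0!×0!×2!×2!×1! = 24
prefactor² = (2J+1)×Δ×N² = 8/5
  k=0: +1/(0!×1!×0!×0!×2!×1!) = 1/2
Σ = 1/2  ⇒  CG² = 8/5×1/2² = 2/5
CG = +√(2/5) = +0.632456

+√(2/5) ≈ +0.632456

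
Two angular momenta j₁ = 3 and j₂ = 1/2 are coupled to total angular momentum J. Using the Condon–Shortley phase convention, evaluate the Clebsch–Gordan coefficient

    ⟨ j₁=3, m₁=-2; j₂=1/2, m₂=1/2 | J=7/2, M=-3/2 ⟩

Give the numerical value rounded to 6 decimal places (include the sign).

triangle: 0!·6!·1!/8! = 720/40320
(j±m)!: 1!·5!·1!·0!·2!·5! = 28800
prefactor² = (2J+1)·Δ·N² = 28800/7
  k=0: +1/(0!·0!·5!·1!·1!·0!) = 1/120
Σ = 1/120  ⇒  CG² = 28800/7·1/120² = 2/7
CG = +√(2/7) = +0.534522

+√(2/7) = +0.534522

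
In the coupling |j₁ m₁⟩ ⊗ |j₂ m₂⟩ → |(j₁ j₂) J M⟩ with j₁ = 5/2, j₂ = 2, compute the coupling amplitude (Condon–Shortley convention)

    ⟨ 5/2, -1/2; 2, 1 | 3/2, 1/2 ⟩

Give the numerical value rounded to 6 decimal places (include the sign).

+0.487950

√[4·3!2!1!/7! · 2!3!3!1!2!1!] = √(48/35)
  +(−1)^2/∏(2,1,1,1,1,0)! = 1/2  (running 1/2)
  +(−1)^3/∏(3,0,0,0,2,1)! = -1/12  (running 5/12)
⟨..|..⟩ = √(48/35)·(5/12) = +0.487950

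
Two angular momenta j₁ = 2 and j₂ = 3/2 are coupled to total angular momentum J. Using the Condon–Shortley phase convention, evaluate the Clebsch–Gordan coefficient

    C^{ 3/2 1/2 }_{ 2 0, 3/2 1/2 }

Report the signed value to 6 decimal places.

j₁+j₂−J=2  J+j₁−j₂=2  J−j₁+j₂=1  j₁+j₂+J+1=6
(j₁±m₁, j₂±m₂, J±M) = (2,2,2,1,2,1)
P² = 16/45
sum k=1..2:
  [1] −1/1 = -1
  [2] +1/4 = 1/4
S = -3/4
C² = P²·S² = 1/5 ; C = -0.447214

−√(1/5) = -0.447214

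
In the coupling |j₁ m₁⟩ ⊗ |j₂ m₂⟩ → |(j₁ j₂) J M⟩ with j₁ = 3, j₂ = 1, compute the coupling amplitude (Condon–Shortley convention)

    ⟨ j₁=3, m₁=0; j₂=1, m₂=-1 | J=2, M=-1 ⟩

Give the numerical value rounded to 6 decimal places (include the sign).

+0.377964  (= +√(1/7))

√[5·2!4!0!/7! · 3!3!0!2!1!3!] = √(144/7)
  +(−1)^0/∏(0,2,3,0,1,0)! = 1/12  (running 1/12)
⟨..|..⟩ = √(144/7)·(1/12) = +0.377964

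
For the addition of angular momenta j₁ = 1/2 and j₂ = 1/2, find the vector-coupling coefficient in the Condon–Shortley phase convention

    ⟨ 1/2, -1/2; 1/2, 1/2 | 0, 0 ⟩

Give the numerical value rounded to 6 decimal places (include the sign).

triangle: 1!*0!*0!/2! = 1/2
(j±m)!: 0!*1!*1!*0!*0!*0! = 1
prefactor² = (2J+1)*Δ*N² = 1/2
  k=1: −1/(1!*0!*0!*0!*0!*0!) = -1
Σ = -1  ⇒  CG² = 1/2*(-1)² = 1/2
CG = −√(1/2) = -0.707107

-0.707107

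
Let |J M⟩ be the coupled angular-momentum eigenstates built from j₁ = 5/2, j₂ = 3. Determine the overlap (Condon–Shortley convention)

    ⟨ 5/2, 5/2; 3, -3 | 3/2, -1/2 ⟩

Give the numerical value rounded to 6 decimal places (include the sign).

√[4·4!1!2!/8! · 5!0!0!6!1!2!] = √(5760/7)
  +(−1)^0/∏(0,4,0,0,1,2)! = 1/48  (running 1/48)
⟨..|..⟩ = √(5760/7)·(1/48) = +0.597614

+0.597614  (= +√(5/14))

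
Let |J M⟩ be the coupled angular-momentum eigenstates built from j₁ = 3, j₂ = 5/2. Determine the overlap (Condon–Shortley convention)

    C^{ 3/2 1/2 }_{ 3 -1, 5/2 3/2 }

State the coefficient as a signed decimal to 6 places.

j₁+j₂−J=4  J+j₁−j₂=2  J−j₁+j₂=1  j₁+j₂+J+1=8
(j₁±m₁, j₂±m₂, J±M) = (2,4,4,1,2,1)
P² = 384/35
sum k=3..4:
  [3] −1/6 = -1/6
  [4] +1/48 = 1/48
S = -7/48
C² = P²·S² = 7/30 ; C = -0.483046

−√(7/30) = -0.483046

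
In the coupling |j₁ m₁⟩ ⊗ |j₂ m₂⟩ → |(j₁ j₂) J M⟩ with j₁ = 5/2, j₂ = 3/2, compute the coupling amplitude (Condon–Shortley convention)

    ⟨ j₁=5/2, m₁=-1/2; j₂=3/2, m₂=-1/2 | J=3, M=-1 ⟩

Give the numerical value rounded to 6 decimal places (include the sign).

j₁+j₂−J=1  J+j₁−j₂=4  J−j₁+j₂=2  j₁+j₂+J+1=8
(j₁±m₁, j₂±m₂, J±M) = (2,3,1,2,2,4)
P² = 48/5
sum k=0..1:
  [0] +1/6 = 1/6
  [1] −1/8 = -1/8
S = 1/24
C² = P²·S² = 1/60 ; C = +0.129099

+√(1/60) = +0.129099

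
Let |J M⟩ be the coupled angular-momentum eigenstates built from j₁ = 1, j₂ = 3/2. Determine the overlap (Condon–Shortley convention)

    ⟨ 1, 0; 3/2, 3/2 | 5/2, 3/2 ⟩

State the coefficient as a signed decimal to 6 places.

+√(2/5) ≈ +0.632456

j₁+j₂−J=0  J+j₁−j₂=2  J−j₁+j₂=3  j₁+j₂+J+1=6
(j₁±m₁, j₂±m₂, J±M) = (1,1,3,0,4,1)
P² = 72/5
sum k=0..0:
  [0] +1/6 = 1/6
S = 1/6
C² = P²·S² = 2/5 ; C = +0.632456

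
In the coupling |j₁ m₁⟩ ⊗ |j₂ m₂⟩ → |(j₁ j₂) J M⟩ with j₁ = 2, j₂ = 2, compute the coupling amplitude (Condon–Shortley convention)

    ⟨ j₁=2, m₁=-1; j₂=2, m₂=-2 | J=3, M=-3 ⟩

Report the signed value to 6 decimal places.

j₁+j₂−J=1  J+j₁−j₂=3  J−j₁+j₂=3  j₁+j₂+J+1=8
(j₁±m₁, j₂±m₂, J±M) = (1,3,0,4,0,6)
P² = 648
sum k=0..0:
  [0] +1/36 = 1/36
S = 1/36
C² = P²·S² = 1/2 ; C = +0.707107

+√(1/2) ≈ +0.707107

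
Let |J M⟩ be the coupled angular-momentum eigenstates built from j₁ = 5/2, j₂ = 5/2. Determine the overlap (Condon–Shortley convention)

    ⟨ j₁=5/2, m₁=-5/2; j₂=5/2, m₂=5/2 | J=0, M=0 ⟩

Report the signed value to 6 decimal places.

√[1·5!0!0!/6! · 0!5!5!0!0!0!] = √(2400)
  +(−1)^5/∏(5,0,0,0,0,0)! = -1/120  (running -1/120)
⟨..|..⟩ = √(2400)·(-1/120) = -0.408248

−√(1/6) = -0.408248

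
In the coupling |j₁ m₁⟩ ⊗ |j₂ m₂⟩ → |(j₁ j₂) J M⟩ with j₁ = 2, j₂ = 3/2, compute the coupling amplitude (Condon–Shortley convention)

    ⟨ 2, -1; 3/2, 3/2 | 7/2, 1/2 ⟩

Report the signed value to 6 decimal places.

√[8·0!4!3!/8! · 1!3!3!0!4!3!] = √(5184/35)
  +(−1)^0/∏(0,0,3,3,1,0)! = 1/36  (running 1/36)
⟨..|..⟩ = √(5184/35)·(1/36) = +0.338062

+0.338062  (= +√(4/35))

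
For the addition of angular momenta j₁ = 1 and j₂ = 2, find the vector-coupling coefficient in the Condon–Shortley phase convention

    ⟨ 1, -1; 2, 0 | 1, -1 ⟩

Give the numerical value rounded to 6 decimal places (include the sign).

√[3·2!0!2!/5! · 0!2!2!2!0!2!] = √(8/5)
  +(−1)^2/∏(2,0,0,0,0,2)! = 1/4  (running 1/4)
⟨..|..⟩ = √(8/5)·(1/4) = +0.316228

+√(1/10) = +0.316228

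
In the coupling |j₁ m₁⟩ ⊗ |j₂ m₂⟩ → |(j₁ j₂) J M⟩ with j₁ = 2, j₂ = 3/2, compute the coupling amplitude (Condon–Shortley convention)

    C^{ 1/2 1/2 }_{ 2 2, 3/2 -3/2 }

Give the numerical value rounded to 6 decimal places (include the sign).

+0.632456

j₁+j₂−J=3  J+j₁−j₂=1  J−j₁+j₂=0  j₁+j₂+J+1=5
(j₁±m₁, j₂±m₂, J±M) = (4,0,0,3,1,0)
P² = 72/5
sum k=0..0:
  [0] +1/6 = 1/6
S = 1/6
C² = P²·S² = 2/5 ; C = +0.632456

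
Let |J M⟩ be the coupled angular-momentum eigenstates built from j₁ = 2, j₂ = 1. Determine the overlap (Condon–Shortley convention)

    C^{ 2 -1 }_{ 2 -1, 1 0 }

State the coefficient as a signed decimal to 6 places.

-0.408248

√[5·1!3!1!/6! · 1!3!1!1!1!3!] = √(3/2)
  +(−1)^0/∏(0,1,3,1,0,0)! = 1/6  (running 1/6)
  +(−1)^1/∏(1,0,2,0,1,1)! = -1/2  (running -1/3)
⟨..|..⟩ = √(3/2)·(-1/3) = -0.408248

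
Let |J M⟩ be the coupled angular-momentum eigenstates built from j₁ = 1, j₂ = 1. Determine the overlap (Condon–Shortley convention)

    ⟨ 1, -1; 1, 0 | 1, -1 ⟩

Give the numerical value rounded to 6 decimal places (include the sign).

triangle: 1!×1!×1!/4! = 1/24
(j±m)!: 0!×2!×1!×1!×0!×2! = 4
prefactor² = (2J+1)×Δ×N² = 1/2
  k=1: −1/(1!×0!×1!×0!×0!×1!) = -1
Σ = -1  ⇒  CG² = 1/2×(-1)² = 1/2
CG = −√(1/2) = -0.707107

−√(1/2) = -0.707107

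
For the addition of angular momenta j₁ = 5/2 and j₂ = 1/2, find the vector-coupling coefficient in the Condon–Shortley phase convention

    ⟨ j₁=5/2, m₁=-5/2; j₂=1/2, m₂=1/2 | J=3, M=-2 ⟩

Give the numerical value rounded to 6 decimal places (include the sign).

triangle: 0!*5!*1!/7! = 120/5040
(j±m)!: 0!*5!*1!*0!*1!*5! = 14400
prefactor² = (2J+1)*Δ*N² = 2400
  k=0: +1/(0!*0!*5!*1!*0!*0!) = 1/120
Σ = 1/120  ⇒  CG² = 2400*1/120² = 1/6
CG = +√(1/6) = +0.408248

+0.408248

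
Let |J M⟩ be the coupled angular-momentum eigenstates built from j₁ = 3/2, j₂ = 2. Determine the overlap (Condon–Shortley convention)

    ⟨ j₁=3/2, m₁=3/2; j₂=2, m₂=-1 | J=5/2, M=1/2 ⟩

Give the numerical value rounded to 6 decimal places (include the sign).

+√(27/70) ≈ +0.621059

√[6·1!2!3!/7! · 3!0!1!3!3!2!] = √(216/35)
  +(−1)^0/∏(0,1,0,1,2,2)! = 1/4  (running 1/4)
⟨..|..⟩ = √(216/35)·(1/4) = +0.621059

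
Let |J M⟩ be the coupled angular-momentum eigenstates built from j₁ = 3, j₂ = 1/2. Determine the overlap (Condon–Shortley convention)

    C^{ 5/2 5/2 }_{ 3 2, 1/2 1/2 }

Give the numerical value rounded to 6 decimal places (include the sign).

√[6·1!5!0!/7! · 5!1!1!0!5!0!] = √(14400/7)
  +(−1)^1/∏(1,0,0,0,5,0)! = -1/120  (running -1/120)
⟨..|..⟩ = √(14400/7)·(-1/120) = -0.377964

−√(1/7) = -0.377964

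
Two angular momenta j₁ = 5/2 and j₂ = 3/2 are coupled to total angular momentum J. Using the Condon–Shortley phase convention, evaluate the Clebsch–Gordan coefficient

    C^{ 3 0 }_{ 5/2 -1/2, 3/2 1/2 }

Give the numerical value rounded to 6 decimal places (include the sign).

-0.447214  (= −√(1/5))

j₁+j₂−J=1  J+j₁−j₂=4  J−j₁+j₂=2  j₁+j₂+J+1=8
(j₁±m₁, j₂±m₂, J±M) = (2,3,2,1,3,3)
P² = 36/5
sum k=0..1:
  [0] +1/12 = 1/12
  [1] −1/4 = -1/4
S = -1/6
C² = P²·S² = 1/5 ; C = -0.447214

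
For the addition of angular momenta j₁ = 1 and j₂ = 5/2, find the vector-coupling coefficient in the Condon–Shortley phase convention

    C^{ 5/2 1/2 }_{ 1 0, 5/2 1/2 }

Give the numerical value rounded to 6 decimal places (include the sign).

−√(1/35) = -0.169031

triangle: 1!*1!*4!/7! = 24/5040
(j±m)!: 1!*1!*3!*2!*3!*2! = 144
prefactor² = (2J+1)*Δ*N² = 144/35
  k=0: +1/(0!*1!*1!*3!*0!*1!) = 1/6
  k=1: −1/(1!*0!*0!*2!*1!*2!) = -1/4
Σ = -1/12  ⇒  CG² = 144/35*(-1/12)² = 1/35
CG = −√(1/35) = -0.169031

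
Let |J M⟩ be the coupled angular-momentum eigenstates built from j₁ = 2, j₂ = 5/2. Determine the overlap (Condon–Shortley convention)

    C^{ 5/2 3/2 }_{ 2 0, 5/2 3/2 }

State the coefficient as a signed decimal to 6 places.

j₁+j₂−J=2  J+j₁−j₂=2  J−j₁+j₂=3  j₁+j₂+J+1=8
(j₁±m₁, j₂±m₂, J±M) = (2,2,4,1,4,1)
P² = 288/35
sum k=1..2:
  [1] −1/6 = -1/6
  [2] +1/8 = 1/8
S = -1/24
C² = P²·S² = 1/70 ; C = -0.119523

-0.119523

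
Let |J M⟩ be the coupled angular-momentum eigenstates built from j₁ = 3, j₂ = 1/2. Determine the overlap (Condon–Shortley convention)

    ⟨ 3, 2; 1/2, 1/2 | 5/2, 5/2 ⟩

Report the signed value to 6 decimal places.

−√(1/7) = -0.377964

√[6·1!5!0!/7! · 5!1!1!0!5!0!] = √(14400/7)
  +(−1)^1/∏(1,0,0,0,5,0)! = -1/120  (running -1/120)
⟨..|..⟩ = √(14400/7)·(-1/120) = -0.377964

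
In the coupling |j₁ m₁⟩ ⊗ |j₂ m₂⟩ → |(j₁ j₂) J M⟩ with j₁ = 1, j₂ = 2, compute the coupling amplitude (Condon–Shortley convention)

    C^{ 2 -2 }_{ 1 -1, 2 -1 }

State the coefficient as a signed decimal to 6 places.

-0.577350  (= −√(1/3))

j₁+j₂−J=1  J+j₁−j₂=1  J−j₁+j₂=3  j₁+j₂+J+1=6
(j₁±m₁, j₂±m₂, J±M) = (0,2,1,3,0,4)
P² = 12
sum k=1..1:
  [1] −1/6 = -1/6
S = -1/6
C² = P²·S² = 1/3 ; C = -0.577350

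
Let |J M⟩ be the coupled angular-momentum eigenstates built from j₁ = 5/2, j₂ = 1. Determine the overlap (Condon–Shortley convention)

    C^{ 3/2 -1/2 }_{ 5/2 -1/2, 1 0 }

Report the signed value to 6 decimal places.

j₁+j₂−J=2  J+j₁−j₂=3  J−j₁+j₂=0  j₁+j₂+J+1=6
(j₁±m₁, j₂±m₂, J±M) = (2,3,1,1,1,2)
P² = 8/5
sum k=1..1:
  [1] −1/2 = -1/2
S = -1/2
C² = P²·S² = 2/5 ; C = -0.632456

-0.632456  (= −√(2/5))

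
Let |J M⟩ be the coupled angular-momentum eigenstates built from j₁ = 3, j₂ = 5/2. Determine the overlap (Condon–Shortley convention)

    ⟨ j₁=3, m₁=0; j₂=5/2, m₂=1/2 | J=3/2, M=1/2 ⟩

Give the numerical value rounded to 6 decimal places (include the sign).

+0.338062  (= +√(4/35))

triangle: 4!×2!×1!/8! = 48/40320
(j±m)!: 3!×3!×3!×2!×2!×1! = 864
prefactor² = (2J+1)×Δ×N² = 144/35
  k=2: +1/(2!×2!×1!×1!×1!×0!) = 1/4
  k=3: −1/(3!×1!×0!×0!×2!×1!) = -1/12
Σ = 1/6  ⇒  CG² = 144/35×1/6² = 4/35
CG = +√(4/35) = +0.338062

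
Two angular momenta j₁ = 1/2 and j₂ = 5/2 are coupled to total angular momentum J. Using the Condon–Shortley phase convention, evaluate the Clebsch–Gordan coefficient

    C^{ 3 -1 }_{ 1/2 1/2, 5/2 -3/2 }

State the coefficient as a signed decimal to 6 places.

j₁+j₂−J=0  J+j₁−j₂=1  J−j₁+j₂=5  j₁+j₂+J+1=7
(j₁±m₁, j₂±m₂, J±M) = (1,0,1,4,2,4)
P² = 192
sum k=0..0:
  [0] +1/24 = 1/24
S = 1/24
C² = P²·S² = 1/3 ; C = +0.577350

+√(1/3) ≈ +0.577350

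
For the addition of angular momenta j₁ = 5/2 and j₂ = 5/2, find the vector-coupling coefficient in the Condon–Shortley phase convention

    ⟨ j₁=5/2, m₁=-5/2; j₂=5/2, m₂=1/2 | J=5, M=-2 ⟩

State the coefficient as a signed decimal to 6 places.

+√(1/12) ≈ +0.288675

triangle: 0!·5!·5!/11! = 14400/39916800
(j±m)!: 0!·5!·3!·2!·3!·7! = 43545600
prefactor² = (2J+1)·Δ·N² = 172800
  k=0: +1/(0!·0!·5!·3!·0!·2!) = 1/1440
Σ = 1/1440  ⇒  CG² = 172800·1/1440² = 1/12
CG = +√(1/12) = +0.288675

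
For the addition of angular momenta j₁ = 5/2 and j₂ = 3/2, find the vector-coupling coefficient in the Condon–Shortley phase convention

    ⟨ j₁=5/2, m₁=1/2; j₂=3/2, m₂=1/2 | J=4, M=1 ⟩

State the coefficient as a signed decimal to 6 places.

√[9·0!5!3!/9! · 3!2!2!1!5!3!] = √(2160/7)
  +(−1)^0/∏(0,0,2,2,3,1)! = 1/24  (running 1/24)
⟨..|..⟩ = √(2160/7)·(1/24) = +0.731925

+0.731925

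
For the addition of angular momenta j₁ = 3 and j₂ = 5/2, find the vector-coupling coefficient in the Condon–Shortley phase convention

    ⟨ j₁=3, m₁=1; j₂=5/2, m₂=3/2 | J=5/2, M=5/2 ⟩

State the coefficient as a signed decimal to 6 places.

+0.534522  (= +√(2/7))

triangle: 3!*3!*2!/9! = 72/362880
(j±m)!: 4!*2!*4!*1!*5!*0! = 138240
prefactor² = (2J+1)*Δ*N² = 1152/7
  k=2: +1/(2!*1!*0!*2!*3!*0!) = 1/24
Σ = 1/24  ⇒  CG² = 1152/7*1/24² = 2/7
CG = +√(2/7) = +0.534522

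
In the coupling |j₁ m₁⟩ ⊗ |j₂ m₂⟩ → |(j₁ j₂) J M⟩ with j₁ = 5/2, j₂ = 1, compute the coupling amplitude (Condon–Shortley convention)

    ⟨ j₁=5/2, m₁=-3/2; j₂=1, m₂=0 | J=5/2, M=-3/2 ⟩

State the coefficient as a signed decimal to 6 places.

√[6·1!4!1!/7! · 1!4!1!1!1!4!] = √(576/35)
  +(−1)^0/∏(0,1,4,1,0,0)! = 1/24  (running 1/24)
  +(−1)^1/∏(1,0,3,0,1,1)! = -1/6  (running -1/8)
⟨..|..⟩ = √(576/35)·(-1/8) = -0.507093

-0.507093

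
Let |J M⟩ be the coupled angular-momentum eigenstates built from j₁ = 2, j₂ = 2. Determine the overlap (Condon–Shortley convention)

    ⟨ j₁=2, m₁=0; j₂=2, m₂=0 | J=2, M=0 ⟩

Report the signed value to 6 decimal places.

j₁+j₂−J=2  J+j₁−j₂=2  J−j₁+j₂=2  j₁+j₂+J+1=7
(j₁±m₁, j₂±m₂, J±M) = (2,2,2,2,2,2)
P² = 32/63
sum k=0..2:
  [0] +1/8 = 1/8
  [1] −1/1 = -1
  [2] +1/8 = 1/8
S = -3/4
C² = P²·S² = 2/7 ; C = -0.534522

-0.534522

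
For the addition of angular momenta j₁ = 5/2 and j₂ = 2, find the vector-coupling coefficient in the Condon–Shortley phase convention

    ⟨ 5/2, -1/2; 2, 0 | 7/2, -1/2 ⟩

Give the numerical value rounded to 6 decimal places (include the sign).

-0.195180  (= −√(4/105))

j₁+j₂−J=1  J+j₁−j₂=4  J−j₁+j₂=3  j₁+j₂+J+1=9
(j₁±m₁, j₂±m₂, J±M) = (2,3,2,2,3,4)
P² = 768/35
sum k=0..1:
  [0] +1/12 = 1/12
  [1] −1/8 = -1/8
S = -1/24
C² = P²·S² = 4/105 ; C = -0.195180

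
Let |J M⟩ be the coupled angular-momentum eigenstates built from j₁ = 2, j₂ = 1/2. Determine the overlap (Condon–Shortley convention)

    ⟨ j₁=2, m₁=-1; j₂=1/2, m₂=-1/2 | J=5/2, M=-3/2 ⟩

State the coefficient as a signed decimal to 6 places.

triangle: 0!×4!×1!/6! = 24/720
(j±m)!: 1!×3!×0!×1!×1!×4! = 144
prefactor² = (2J+1)×Δ×N² = 144/5
  k=0: +1/(0!×0!×3!×0!×1!×1!) = 1/6
Σ = 1/6  ⇒  CG² = 144/5×1/6² = 4/5
CG = +√(4/5) = +0.894427

+√(4/5) ≈ +0.894427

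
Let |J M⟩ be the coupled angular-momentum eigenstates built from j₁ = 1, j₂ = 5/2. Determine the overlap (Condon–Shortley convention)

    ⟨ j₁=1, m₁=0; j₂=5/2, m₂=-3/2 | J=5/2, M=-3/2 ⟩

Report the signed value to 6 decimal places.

+√(9/35) ≈ +0.507093

triangle: 1!*1!*4!/7! = 24/5040
(j±m)!: 1!*1!*1!*4!*1!*4! = 576
prefactor² = (2J+1)*Δ*N² = 576/35
  k=0: +1/(0!*1!*1!*1!*0!*3!) = 1/6
  k=1: −1/(1!*0!*0!*0!*1!*4!) = -1/24
Σ = 1/8  ⇒  CG² = 576/35*1/8² = 9/35
CG = +√(9/35) = +0.507093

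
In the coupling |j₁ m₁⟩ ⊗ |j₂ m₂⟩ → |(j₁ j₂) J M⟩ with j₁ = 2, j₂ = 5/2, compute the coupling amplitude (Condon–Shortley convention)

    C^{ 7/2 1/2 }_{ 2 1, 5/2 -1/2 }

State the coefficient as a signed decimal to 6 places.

triangle: 1!×3!×4!/9! = 144/362880
(j±m)!: 3!×1!×2!×3!×4!×3! = 10368
prefactor² = (2J+1)×Δ×N² = 1152/35
  k=0: +1/(0!×1!×1!×2!×2!×2!) = 1/8
  k=1: −1/(1!×0!×0!×1!×3!×3!) = -1/36
Σ = 7/72  ⇒  CG² = 1152/35×7/72² = 14/45
CG = +√(14/45) = +0.557773

+0.557773  (= +√(14/45))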